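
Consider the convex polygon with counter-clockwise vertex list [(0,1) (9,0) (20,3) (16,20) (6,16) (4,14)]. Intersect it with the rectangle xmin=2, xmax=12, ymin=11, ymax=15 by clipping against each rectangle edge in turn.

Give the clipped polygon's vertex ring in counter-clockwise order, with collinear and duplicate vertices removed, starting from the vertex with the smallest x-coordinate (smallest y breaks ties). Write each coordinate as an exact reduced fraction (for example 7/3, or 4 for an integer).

Clipped polygon: [(40/13,11) (12,11) (12,15) (5,15) (4,14)]

1. After x ≥ 2: [(2,15/2) (2,7/9) (9,0) (20,3) (16,20) (6,16) (4,14)]
2. After x ≤ 12: [(2,15/2) (2,7/9) (9,0) (12,9/11) (12,92/5) (6,16) (4,14)]
3. After y ≥ 11: [(40/13,11) (12,11) (12,92/5) (6,16) (4,14)]
4. After y ≤ 15: [(40/13,11) (12,11) (12,15) (5,15) (4,14)]
5. Canonical ring: [(40/13,11) (12,11) (12,15) (5,15) (4,14)]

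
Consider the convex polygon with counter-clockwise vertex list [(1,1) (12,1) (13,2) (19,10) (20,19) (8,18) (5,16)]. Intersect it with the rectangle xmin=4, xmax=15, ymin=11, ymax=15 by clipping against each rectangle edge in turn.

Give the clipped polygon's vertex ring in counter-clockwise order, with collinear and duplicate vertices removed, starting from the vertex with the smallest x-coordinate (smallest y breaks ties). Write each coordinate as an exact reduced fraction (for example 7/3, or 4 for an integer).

Clipped polygon: [(4,11) (15,11) (15,15) (71/15,15) (4,49/4)]

1. After x ≥ 4: [(4,49/4) (4,1) (12,1) (13,2) (19,10) (20,19) (8,18) (5,16)]
2. After x ≤ 15: [(4,49/4) (4,1) (12,1) (13,2) (15,14/3) (15,223/12) (8,18) (5,16)]
3. After y ≥ 11: [(4,49/4) (4,11) (15,11) (15,223/12) (8,18) (5,16)]
4. After y ≤ 15: [(71/15,15) (4,49/4) (4,11) (15,11) (15,15)]
5. Canonical ring: [(4,11) (15,11) (15,15) (71/15,15) (4,49/4)]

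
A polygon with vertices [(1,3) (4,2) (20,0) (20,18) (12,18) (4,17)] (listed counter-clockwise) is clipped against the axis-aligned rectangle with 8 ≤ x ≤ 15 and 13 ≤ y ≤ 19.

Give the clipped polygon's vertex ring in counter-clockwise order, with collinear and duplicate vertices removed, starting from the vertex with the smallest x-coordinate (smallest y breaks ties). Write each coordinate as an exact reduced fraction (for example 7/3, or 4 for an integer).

1. After x ≥ 8: [(8,3/2) (20,0) (20,18) (12,18) (8,35/2)]
2. After x ≤ 15: [(8,3/2) (15,5/8) (15,18) (12,18) (8,35/2)]
3. After y ≥ 13: [(8,13) (15,13) (15,18) (12,18) (8,35/2)]
4. After y ≤ 19: [(8,13) (15,13) (15,18) (12,18) (8,35/2)]
5. Canonical ring: [(8,13) (15,13) (15,18) (12,18) (8,35/2)]

Clipped polygon: [(8,13) (15,13) (15,18) (12,18) (8,35/2)]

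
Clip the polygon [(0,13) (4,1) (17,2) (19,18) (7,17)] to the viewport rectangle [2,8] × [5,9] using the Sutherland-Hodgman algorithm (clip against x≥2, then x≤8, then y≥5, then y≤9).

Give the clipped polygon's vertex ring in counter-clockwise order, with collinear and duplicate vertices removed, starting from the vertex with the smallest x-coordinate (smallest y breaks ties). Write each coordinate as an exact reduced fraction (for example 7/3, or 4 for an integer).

1. After x ≥ 2: [(2,99/7) (2,7) (4,1) (17,2) (19,18) (7,17)]
2. After x ≤ 8: [(2,99/7) (2,7) (4,1) (8,17/13) (8,205/12) (7,17)]
3. After y ≥ 5: [(2,99/7) (2,7) (8/3,5) (8,5) (8,205/12) (7,17)]
4. After y ≤ 9: [(2,9) (2,7) (8/3,5) (8,5) (8,9)]
5. Canonical ring: [(2,7) (8/3,5) (8,5) (8,9) (2,9)]

Clipped polygon: [(2,7) (8/3,5) (8,5) (8,9) (2,9)]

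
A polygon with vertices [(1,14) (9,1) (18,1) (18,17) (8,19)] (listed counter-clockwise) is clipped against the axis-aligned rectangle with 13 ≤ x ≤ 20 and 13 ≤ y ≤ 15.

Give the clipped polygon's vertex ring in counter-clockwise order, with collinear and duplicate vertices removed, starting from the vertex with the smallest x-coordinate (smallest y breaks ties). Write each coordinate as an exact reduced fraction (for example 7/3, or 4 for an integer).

Clipped polygon: [(13,13) (18,13) (18,15) (13,15)]

1. After x ≥ 13: [(13,1) (18,1) (18,17) (13,18)]
2. After x ≤ 20: [(13,1) (18,1) (18,17) (13,18)]
3. After y ≥ 13: [(13,13) (18,13) (18,17) (13,18)]
4. After y ≤ 15: [(13,15) (13,13) (18,13) (18,15)]
5. Canonical ring: [(13,13) (18,13) (18,15) (13,15)]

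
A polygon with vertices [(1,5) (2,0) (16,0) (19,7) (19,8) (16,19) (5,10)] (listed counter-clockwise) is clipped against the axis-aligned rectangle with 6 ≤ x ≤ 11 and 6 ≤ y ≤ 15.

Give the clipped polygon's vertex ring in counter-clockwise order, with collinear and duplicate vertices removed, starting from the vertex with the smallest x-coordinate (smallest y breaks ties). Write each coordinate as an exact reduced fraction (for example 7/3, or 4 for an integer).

Clipped polygon: [(6,6) (11,6) (11,164/11) (6,119/11)]

1. After x ≥ 6: [(6,0) (16,0) (19,7) (19,8) (16,19) (6,119/11)]
2. After x ≤ 11: [(6,0) (11,0) (11,164/11) (6,119/11)]
3. After y ≥ 6: [(6,6) (11,6) (11,164/11) (6,119/11)]
4. After y ≤ 15: [(6,6) (11,6) (11,164/11) (6,119/11)]
5. Canonical ring: [(6,6) (11,6) (11,164/11) (6,119/11)]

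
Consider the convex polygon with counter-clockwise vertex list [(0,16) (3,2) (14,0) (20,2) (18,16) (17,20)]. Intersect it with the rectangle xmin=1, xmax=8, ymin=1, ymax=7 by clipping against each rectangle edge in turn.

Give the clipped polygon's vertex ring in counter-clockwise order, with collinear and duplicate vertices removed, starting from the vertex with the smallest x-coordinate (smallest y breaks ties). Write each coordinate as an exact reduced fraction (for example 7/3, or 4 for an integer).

Clipped polygon: [(27/14,7) (3,2) (8,12/11) (8,7)]

1. After x ≥ 1: [(1,276/17) (1,34/3) (3,2) (14,0) (20,2) (18,16) (17,20)]
2. After x ≤ 8: [(8,304/17) (1,276/17) (1,34/3) (3,2) (8,12/11)]
3. After y ≥ 1: [(8,304/17) (1,276/17) (1,34/3) (3,2) (8,12/11)]
4. After y ≤ 7: [(8,7) (27/14,7) (3,2) (8,12/11)]
5. Canonical ring: [(27/14,7) (3,2) (8,12/11) (8,7)]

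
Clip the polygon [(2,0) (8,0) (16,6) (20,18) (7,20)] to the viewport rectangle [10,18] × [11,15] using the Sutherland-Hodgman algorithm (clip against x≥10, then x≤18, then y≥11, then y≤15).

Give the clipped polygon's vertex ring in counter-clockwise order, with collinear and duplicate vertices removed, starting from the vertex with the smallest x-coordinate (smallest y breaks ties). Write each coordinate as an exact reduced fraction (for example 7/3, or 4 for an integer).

Clipped polygon: [(10,11) (53/3,11) (18,12) (18,15) (10,15)]

1. After x ≥ 10: [(10,3/2) (16,6) (20,18) (10,254/13)]
2. After x ≤ 18: [(10,3/2) (16,6) (18,12) (18,238/13) (10,254/13)]
3. After y ≥ 11: [(10,11) (53/3,11) (18,12) (18,238/13) (10,254/13)]
4. After y ≤ 15: [(10,15) (10,11) (53/3,11) (18,12) (18,15)]
5. Canonical ring: [(10,11) (53/3,11) (18,12) (18,15) (10,15)]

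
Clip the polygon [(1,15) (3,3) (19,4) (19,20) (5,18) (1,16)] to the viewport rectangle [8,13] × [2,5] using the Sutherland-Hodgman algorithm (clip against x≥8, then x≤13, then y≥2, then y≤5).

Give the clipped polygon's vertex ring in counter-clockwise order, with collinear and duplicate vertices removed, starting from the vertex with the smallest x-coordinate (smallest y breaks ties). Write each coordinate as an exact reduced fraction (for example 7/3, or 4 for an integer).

Clipped polygon: [(8,53/16) (13,29/8) (13,5) (8,5)]

1. After x ≥ 8: [(8,53/16) (19,4) (19,20) (8,129/7)]
2. After x ≤ 13: [(8,53/16) (13,29/8) (13,134/7) (8,129/7)]
3. After y ≥ 2: [(8,53/16) (13,29/8) (13,134/7) (8,129/7)]
4. After y ≤ 5: [(8,5) (8,53/16) (13,29/8) (13,5)]
5. Canonical ring: [(8,53/16) (13,29/8) (13,5) (8,5)]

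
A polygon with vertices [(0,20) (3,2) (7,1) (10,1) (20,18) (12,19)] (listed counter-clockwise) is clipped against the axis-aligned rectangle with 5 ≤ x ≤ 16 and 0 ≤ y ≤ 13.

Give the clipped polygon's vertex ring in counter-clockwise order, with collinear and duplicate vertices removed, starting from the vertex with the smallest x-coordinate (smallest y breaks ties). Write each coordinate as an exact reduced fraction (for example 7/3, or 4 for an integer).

Clipped polygon: [(5,3/2) (7,1) (10,1) (16,56/5) (16,13) (5,13)]

1. After x ≥ 5: [(5,235/12) (5,3/2) (7,1) (10,1) (20,18) (12,19)]
2. After x ≤ 16: [(5,235/12) (5,3/2) (7,1) (10,1) (16,56/5) (16,37/2) (12,19)]
3. After y ≥ 0: [(5,235/12) (5,3/2) (7,1) (10,1) (16,56/5) (16,37/2) (12,19)]
4. After y ≤ 13: [(5,13) (5,3/2) (7,1) (10,1) (16,56/5) (16,13)]
5. Canonical ring: [(5,3/2) (7,1) (10,1) (16,56/5) (16,13) (5,13)]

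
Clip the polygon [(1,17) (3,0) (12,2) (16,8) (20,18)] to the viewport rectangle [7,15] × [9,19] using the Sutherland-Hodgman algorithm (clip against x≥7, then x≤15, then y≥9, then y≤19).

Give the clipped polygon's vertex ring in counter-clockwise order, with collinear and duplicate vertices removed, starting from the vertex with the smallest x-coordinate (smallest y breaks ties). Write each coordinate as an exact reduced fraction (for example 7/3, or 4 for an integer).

1. After x ≥ 7: [(7,329/19) (7,8/9) (12,2) (16,8) (20,18)]
2. After x ≤ 15: [(15,337/19) (7,329/19) (7,8/9) (12,2) (15,13/2)]
3. After y ≥ 9: [(15,9) (15,337/19) (7,329/19) (7,9)]
4. After y ≤ 19: [(15,9) (15,337/19) (7,329/19) (7,9)]
5. Canonical ring: [(7,9) (15,9) (15,337/19) (7,329/19)]

Clipped polygon: [(7,9) (15,9) (15,337/19) (7,329/19)]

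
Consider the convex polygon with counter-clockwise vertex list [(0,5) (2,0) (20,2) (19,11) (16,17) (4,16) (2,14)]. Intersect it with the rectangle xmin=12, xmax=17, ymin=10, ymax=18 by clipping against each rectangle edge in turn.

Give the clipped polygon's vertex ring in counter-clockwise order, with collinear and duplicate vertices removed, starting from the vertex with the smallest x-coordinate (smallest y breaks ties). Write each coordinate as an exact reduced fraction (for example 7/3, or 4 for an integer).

Clipped polygon: [(12,10) (17,10) (17,15) (16,17) (12,50/3)]

1. After x ≥ 12: [(12,10/9) (20,2) (19,11) (16,17) (12,50/3)]
2. After x ≤ 17: [(12,10/9) (17,5/3) (17,15) (16,17) (12,50/3)]
3. After y ≥ 10: [(12,10) (17,10) (17,15) (16,17) (12,50/3)]
4. After y ≤ 18: [(12,10) (17,10) (17,15) (16,17) (12,50/3)]
5. Canonical ring: [(12,10) (17,10) (17,15) (16,17) (12,50/3)]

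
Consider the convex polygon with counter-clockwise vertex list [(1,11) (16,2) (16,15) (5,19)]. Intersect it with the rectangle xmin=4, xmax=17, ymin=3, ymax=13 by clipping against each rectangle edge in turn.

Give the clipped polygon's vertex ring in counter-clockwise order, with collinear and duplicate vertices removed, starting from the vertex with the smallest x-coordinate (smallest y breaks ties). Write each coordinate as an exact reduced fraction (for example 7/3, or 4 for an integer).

Clipped polygon: [(4,46/5) (43/3,3) (16,3) (16,13) (4,13)]

1. After x ≥ 4: [(4,17) (4,46/5) (16,2) (16,15) (5,19)]
2. After x ≤ 17: [(4,17) (4,46/5) (16,2) (16,15) (5,19)]
3. After y ≥ 3: [(4,17) (4,46/5) (43/3,3) (16,3) (16,15) (5,19)]
4. After y ≤ 13: [(4,13) (4,46/5) (43/3,3) (16,3) (16,13)]
5. Canonical ring: [(4,46/5) (43/3,3) (16,3) (16,13) (4,13)]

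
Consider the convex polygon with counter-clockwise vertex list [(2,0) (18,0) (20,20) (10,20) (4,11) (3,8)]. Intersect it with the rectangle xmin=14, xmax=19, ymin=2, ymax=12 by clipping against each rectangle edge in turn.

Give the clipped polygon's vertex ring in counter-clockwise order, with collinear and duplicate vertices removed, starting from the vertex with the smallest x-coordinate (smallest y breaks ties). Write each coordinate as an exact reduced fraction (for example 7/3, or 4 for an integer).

Clipped polygon: [(14,2) (91/5,2) (19,10) (19,12) (14,12)]

1. After x ≥ 14: [(14,0) (18,0) (20,20) (14,20)]
2. After x ≤ 19: [(14,0) (18,0) (19,10) (19,20) (14,20)]
3. After y ≥ 2: [(14,2) (91/5,2) (19,10) (19,20) (14,20)]
4. After y ≤ 12: [(14,12) (14,2) (91/5,2) (19,10) (19,12)]
5. Canonical ring: [(14,2) (91/5,2) (19,10) (19,12) (14,12)]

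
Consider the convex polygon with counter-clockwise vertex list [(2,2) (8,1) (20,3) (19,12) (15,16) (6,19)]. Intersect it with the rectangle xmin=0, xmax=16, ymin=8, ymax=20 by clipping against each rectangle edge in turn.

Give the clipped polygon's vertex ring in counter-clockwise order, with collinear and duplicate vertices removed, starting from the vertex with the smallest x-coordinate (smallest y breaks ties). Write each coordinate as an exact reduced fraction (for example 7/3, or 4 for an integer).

1. After x ≥ 0: [(2,2) (8,1) (20,3) (19,12) (15,16) (6,19)]
2. After x ≤ 16: [(2,2) (8,1) (16,7/3) (16,15) (15,16) (6,19)]
3. After y ≥ 8: [(58/17,8) (16,8) (16,15) (15,16) (6,19)]
4. After y ≤ 20: [(58/17,8) (16,8) (16,15) (15,16) (6,19)]
5. Canonical ring: [(58/17,8) (16,8) (16,15) (15,16) (6,19)]

Clipped polygon: [(58/17,8) (16,8) (16,15) (15,16) (6,19)]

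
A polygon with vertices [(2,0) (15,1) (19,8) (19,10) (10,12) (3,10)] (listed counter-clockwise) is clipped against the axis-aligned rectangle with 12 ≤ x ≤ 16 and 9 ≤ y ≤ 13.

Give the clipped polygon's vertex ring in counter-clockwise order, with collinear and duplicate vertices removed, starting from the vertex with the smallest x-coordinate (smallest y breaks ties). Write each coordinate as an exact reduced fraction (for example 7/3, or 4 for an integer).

1. After x ≥ 12: [(12,10/13) (15,1) (19,8) (19,10) (12,104/9)]
2. After x ≤ 16: [(12,10/13) (15,1) (16,11/4) (16,32/3) (12,104/9)]
3. After y ≥ 9: [(12,9) (16,9) (16,32/3) (12,104/9)]
4. After y ≤ 13: [(12,9) (16,9) (16,32/3) (12,104/9)]
5. Canonical ring: [(12,9) (16,9) (16,32/3) (12,104/9)]

Clipped polygon: [(12,9) (16,9) (16,32/3) (12,104/9)]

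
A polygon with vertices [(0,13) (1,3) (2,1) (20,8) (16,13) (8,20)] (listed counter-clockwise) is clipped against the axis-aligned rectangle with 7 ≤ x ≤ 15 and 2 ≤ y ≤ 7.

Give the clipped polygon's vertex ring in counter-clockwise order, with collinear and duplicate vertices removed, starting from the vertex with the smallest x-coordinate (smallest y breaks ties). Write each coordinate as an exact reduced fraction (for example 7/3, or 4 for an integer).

1. After x ≥ 7: [(7,153/8) (7,53/18) (20,8) (16,13) (8,20)]
2. After x ≤ 15: [(7,153/8) (7,53/18) (15,109/18) (15,111/8) (8,20)]
3. After y ≥ 2: [(7,153/8) (7,53/18) (15,109/18) (15,111/8) (8,20)]
4. After y ≤ 7: [(7,7) (7,53/18) (15,109/18) (15,7)]
5. Canonical ring: [(7,53/18) (15,109/18) (15,7) (7,7)]

Clipped polygon: [(7,53/18) (15,109/18) (15,7) (7,7)]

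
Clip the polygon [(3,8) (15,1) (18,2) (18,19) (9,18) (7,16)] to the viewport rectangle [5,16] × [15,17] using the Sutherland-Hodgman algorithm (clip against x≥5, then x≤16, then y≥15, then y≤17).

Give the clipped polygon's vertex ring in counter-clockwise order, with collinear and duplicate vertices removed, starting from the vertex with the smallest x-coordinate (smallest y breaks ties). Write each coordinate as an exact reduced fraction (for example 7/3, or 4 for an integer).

1. After x ≥ 5: [(5,12) (5,41/6) (15,1) (18,2) (18,19) (9,18) (7,16)]
2. After x ≤ 16: [(5,12) (5,41/6) (15,1) (16,4/3) (16,169/9) (9,18) (7,16)]
3. After y ≥ 15: [(13/2,15) (16,15) (16,169/9) (9,18) (7,16)]
4. After y ≤ 17: [(13/2,15) (16,15) (16,17) (8,17) (7,16)]
5. Canonical ring: [(13/2,15) (16,15) (16,17) (8,17) (7,16)]

Clipped polygon: [(13/2,15) (16,15) (16,17) (8,17) (7,16)]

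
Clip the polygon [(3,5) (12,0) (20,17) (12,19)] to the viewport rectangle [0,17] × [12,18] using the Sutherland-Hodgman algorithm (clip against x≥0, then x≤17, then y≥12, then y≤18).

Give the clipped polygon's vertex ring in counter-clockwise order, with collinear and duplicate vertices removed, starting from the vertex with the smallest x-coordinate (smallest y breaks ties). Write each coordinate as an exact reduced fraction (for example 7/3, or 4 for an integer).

1. After x ≥ 0: [(3,5) (12,0) (20,17) (12,19)]
2. After x ≤ 17: [(3,5) (12,0) (17,85/8) (17,71/4) (12,19)]
3. After y ≥ 12: [(15/2,12) (17,12) (17,71/4) (12,19)]
4. After y ≤ 18: [(159/14,18) (15/2,12) (17,12) (17,71/4) (16,18)]
5. Canonical ring: [(15/2,12) (17,12) (17,71/4) (16,18) (159/14,18)]

Clipped polygon: [(15/2,12) (17,12) (17,71/4) (16,18) (159/14,18)]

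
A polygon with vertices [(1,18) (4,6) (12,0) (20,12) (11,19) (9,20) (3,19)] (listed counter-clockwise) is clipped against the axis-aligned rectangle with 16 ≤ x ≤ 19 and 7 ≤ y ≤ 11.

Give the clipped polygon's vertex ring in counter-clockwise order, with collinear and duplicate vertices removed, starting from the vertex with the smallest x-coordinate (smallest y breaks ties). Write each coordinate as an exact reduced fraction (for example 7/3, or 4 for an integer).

Clipped polygon: [(16,7) (50/3,7) (19,21/2) (19,11) (16,11)]

1. After x ≥ 16: [(16,6) (20,12) (16,136/9)]
2. After x ≤ 19: [(16,6) (19,21/2) (19,115/9) (16,136/9)]
3. After y ≥ 7: [(16,7) (50/3,7) (19,21/2) (19,115/9) (16,136/9)]
4. After y ≤ 11: [(16,11) (16,7) (50/3,7) (19,21/2) (19,11)]
5. Canonical ring: [(16,7) (50/3,7) (19,21/2) (19,11) (16,11)]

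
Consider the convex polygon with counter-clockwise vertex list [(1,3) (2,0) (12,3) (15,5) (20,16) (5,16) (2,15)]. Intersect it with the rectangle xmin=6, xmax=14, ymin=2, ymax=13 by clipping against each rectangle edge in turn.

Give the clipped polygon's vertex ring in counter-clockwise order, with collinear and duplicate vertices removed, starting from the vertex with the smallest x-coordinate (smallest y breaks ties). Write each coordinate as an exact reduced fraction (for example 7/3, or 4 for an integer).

Clipped polygon: [(6,2) (26/3,2) (12,3) (14,13/3) (14,13) (6,13)]

1. After x ≥ 6: [(6,6/5) (12,3) (15,5) (20,16) (6,16)]
2. After x ≤ 14: [(6,6/5) (12,3) (14,13/3) (14,16) (6,16)]
3. After y ≥ 2: [(6,2) (26/3,2) (12,3) (14,13/3) (14,16) (6,16)]
4. After y ≤ 13: [(6,13) (6,2) (26/3,2) (12,3) (14,13/3) (14,13)]
5. Canonical ring: [(6,2) (26/3,2) (12,3) (14,13/3) (14,13) (6,13)]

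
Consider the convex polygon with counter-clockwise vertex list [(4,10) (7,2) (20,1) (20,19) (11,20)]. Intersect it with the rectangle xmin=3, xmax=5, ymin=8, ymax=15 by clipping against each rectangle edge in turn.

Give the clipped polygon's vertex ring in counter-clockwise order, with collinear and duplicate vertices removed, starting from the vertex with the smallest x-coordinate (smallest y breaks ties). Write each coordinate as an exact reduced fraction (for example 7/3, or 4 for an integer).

Clipped polygon: [(4,10) (19/4,8) (5,8) (5,80/7)]

1. After x ≥ 3: [(4,10) (7,2) (20,1) (20,19) (11,20)]
2. After x ≤ 5: [(5,80/7) (4,10) (5,22/3)]
3. After y ≥ 8: [(5,8) (5,80/7) (4,10) (19/4,8)]
4. After y ≤ 15: [(5,8) (5,80/7) (4,10) (19/4,8)]
5. Canonical ring: [(4,10) (19/4,8) (5,8) (5,80/7)]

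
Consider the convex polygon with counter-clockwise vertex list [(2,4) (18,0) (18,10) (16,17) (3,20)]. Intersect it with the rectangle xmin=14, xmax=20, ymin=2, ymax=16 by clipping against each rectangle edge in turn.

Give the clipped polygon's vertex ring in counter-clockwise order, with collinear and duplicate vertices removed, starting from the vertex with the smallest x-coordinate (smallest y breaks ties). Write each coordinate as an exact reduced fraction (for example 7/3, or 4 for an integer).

Clipped polygon: [(14,2) (18,2) (18,10) (114/7,16) (14,16)]

1. After x ≥ 14: [(14,1) (18,0) (18,10) (16,17) (14,227/13)]
2. After x ≤ 20: [(14,1) (18,0) (18,10) (16,17) (14,227/13)]
3. After y ≥ 2: [(14,2) (18,2) (18,10) (16,17) (14,227/13)]
4. After y ≤ 16: [(14,16) (14,2) (18,2) (18,10) (114/7,16)]
5. Canonical ring: [(14,2) (18,2) (18,10) (114/7,16) (14,16)]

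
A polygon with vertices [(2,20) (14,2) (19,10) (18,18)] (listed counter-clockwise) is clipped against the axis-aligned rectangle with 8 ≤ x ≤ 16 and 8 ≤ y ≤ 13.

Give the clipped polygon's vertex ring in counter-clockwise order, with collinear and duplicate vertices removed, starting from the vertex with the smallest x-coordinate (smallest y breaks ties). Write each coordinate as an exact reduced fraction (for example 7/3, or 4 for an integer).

1. After x ≥ 8: [(8,77/4) (8,11) (14,2) (19,10) (18,18)]
2. After x ≤ 16: [(16,73/4) (8,77/4) (8,11) (14,2) (16,26/5)]
3. After y ≥ 8: [(16,8) (16,73/4) (8,77/4) (8,11) (10,8)]
4. After y ≤ 13: [(16,8) (16,13) (8,13) (8,11) (10,8)]
5. Canonical ring: [(8,11) (10,8) (16,8) (16,13) (8,13)]

Clipped polygon: [(8,11) (10,8) (16,8) (16,13) (8,13)]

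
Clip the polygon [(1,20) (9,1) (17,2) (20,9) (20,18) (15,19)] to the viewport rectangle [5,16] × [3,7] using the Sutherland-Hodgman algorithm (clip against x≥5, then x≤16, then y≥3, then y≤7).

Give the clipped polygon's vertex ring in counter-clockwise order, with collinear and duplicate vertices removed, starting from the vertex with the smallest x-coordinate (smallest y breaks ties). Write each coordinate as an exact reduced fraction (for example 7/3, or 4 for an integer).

Clipped polygon: [(123/19,7) (155/19,3) (16,3) (16,7)]

1. After x ≥ 5: [(5,138/7) (5,21/2) (9,1) (17,2) (20,9) (20,18) (15,19)]
2. After x ≤ 16: [(5,138/7) (5,21/2) (9,1) (16,15/8) (16,94/5) (15,19)]
3. After y ≥ 3: [(5,138/7) (5,21/2) (155/19,3) (16,3) (16,94/5) (15,19)]
4. After y ≤ 7: [(123/19,7) (155/19,3) (16,3) (16,7)]
5. Canonical ring: [(123/19,7) (155/19,3) (16,3) (16,7)]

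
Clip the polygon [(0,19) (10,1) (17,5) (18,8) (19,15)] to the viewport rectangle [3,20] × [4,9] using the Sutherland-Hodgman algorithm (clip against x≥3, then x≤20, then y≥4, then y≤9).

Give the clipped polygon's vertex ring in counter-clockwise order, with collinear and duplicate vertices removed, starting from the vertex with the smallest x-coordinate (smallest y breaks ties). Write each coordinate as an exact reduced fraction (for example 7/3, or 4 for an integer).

1. After x ≥ 3: [(3,349/19) (3,68/5) (10,1) (17,5) (18,8) (19,15)]
2. After x ≤ 20: [(3,349/19) (3,68/5) (10,1) (17,5) (18,8) (19,15)]
3. After y ≥ 4: [(3,349/19) (3,68/5) (25/3,4) (61/4,4) (17,5) (18,8) (19,15)]
4. After y ≤ 9: [(50/9,9) (25/3,4) (61/4,4) (17,5) (18,8) (127/7,9)]
5. Canonical ring: [(50/9,9) (25/3,4) (61/4,4) (17,5) (18,8) (127/7,9)]

Clipped polygon: [(50/9,9) (25/3,4) (61/4,4) (17,5) (18,8) (127/7,9)]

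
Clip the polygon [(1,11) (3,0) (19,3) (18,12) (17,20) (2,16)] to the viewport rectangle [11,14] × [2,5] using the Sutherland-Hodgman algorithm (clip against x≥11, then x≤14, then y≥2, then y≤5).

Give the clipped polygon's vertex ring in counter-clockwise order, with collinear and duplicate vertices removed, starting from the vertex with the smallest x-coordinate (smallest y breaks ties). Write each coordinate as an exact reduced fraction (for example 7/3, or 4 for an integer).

1. After x ≥ 11: [(11,3/2) (19,3) (18,12) (17,20) (11,92/5)]
2. After x ≤ 14: [(11,3/2) (14,33/16) (14,96/5) (11,92/5)]
3. After y ≥ 2: [(11,2) (41/3,2) (14,33/16) (14,96/5) (11,92/5)]
4. After y ≤ 5: [(11,5) (11,2) (41/3,2) (14,33/16) (14,5)]
5. Canonical ring: [(11,2) (41/3,2) (14,33/16) (14,5) (11,5)]

Clipped polygon: [(11,2) (41/3,2) (14,33/16) (14,5) (11,5)]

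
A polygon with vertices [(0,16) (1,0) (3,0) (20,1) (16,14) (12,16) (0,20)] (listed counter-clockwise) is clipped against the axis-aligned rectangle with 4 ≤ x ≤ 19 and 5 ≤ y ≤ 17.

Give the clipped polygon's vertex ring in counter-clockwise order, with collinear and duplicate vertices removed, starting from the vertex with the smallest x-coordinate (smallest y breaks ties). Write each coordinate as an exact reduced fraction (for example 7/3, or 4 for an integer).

1. After x ≥ 4: [(4,1/17) (20,1) (16,14) (12,16) (4,56/3)]
2. After x ≤ 19: [(4,1/17) (19,16/17) (19,17/4) (16,14) (12,16) (4,56/3)]
3. After y ≥ 5: [(4,5) (244/13,5) (16,14) (12,16) (4,56/3)]
4. After y ≤ 17: [(4,17) (4,5) (244/13,5) (16,14) (12,16) (9,17)]
5. Canonical ring: [(4,5) (244/13,5) (16,14) (12,16) (9,17) (4,17)]

Clipped polygon: [(4,5) (244/13,5) (16,14) (12,16) (9,17) (4,17)]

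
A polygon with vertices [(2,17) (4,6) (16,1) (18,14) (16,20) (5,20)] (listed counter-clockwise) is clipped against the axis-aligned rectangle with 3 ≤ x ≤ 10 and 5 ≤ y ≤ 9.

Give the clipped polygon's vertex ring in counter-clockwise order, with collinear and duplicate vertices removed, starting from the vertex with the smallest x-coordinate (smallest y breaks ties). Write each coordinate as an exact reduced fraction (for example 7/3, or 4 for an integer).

Clipped polygon: [(38/11,9) (4,6) (32/5,5) (10,5) (10,9)]

1. After x ≥ 3: [(3,18) (3,23/2) (4,6) (16,1) (18,14) (16,20) (5,20)]
2. After x ≤ 10: [(3,18) (3,23/2) (4,6) (10,7/2) (10,20) (5,20)]
3. After y ≥ 5: [(3,18) (3,23/2) (4,6) (32/5,5) (10,5) (10,20) (5,20)]
4. After y ≤ 9: [(38/11,9) (4,6) (32/5,5) (10,5) (10,9)]
5. Canonical ring: [(38/11,9) (4,6) (32/5,5) (10,5) (10,9)]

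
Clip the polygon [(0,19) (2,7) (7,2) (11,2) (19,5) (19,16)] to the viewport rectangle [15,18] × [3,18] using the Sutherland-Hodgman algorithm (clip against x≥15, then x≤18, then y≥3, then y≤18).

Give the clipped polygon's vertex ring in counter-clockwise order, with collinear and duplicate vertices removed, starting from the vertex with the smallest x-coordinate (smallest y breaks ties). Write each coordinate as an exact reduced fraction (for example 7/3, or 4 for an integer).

Clipped polygon: [(15,7/2) (18,37/8) (18,307/19) (15,316/19)]

1. After x ≥ 15: [(15,316/19) (15,7/2) (19,5) (19,16)]
2. After x ≤ 18: [(18,307/19) (15,316/19) (15,7/2) (18,37/8)]
3. After y ≥ 3: [(18,307/19) (15,316/19) (15,7/2) (18,37/8)]
4. After y ≤ 18: [(18,307/19) (15,316/19) (15,7/2) (18,37/8)]
5. Canonical ring: [(15,7/2) (18,37/8) (18,307/19) (15,316/19)]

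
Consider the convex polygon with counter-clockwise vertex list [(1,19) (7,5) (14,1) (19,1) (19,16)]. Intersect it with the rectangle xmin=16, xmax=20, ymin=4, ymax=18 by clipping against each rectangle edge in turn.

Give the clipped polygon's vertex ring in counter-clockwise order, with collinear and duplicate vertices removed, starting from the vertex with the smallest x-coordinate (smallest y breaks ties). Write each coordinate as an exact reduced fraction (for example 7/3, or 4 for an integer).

Clipped polygon: [(16,4) (19,4) (19,16) (16,33/2)]

1. After x ≥ 16: [(16,33/2) (16,1) (19,1) (19,16)]
2. After x ≤ 20: [(16,33/2) (16,1) (19,1) (19,16)]
3. After y ≥ 4: [(16,33/2) (16,4) (19,4) (19,16)]
4. After y ≤ 18: [(16,33/2) (16,4) (19,4) (19,16)]
5. Canonical ring: [(16,4) (19,4) (19,16) (16,33/2)]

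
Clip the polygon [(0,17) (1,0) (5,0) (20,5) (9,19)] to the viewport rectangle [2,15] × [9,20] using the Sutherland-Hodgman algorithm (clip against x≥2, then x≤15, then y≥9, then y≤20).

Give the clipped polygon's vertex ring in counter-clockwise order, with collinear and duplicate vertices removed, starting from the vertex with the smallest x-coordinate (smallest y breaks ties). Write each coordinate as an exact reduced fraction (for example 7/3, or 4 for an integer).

1. After x ≥ 2: [(2,157/9) (2,0) (5,0) (20,5) (9,19)]
2. After x ≤ 15: [(2,157/9) (2,0) (5,0) (15,10/3) (15,125/11) (9,19)]
3. After y ≥ 9: [(2,157/9) (2,9) (15,9) (15,125/11) (9,19)]
4. After y ≤ 20: [(2,157/9) (2,9) (15,9) (15,125/11) (9,19)]
5. Canonical ring: [(2,9) (15,9) (15,125/11) (9,19) (2,157/9)]

Clipped polygon: [(2,9) (15,9) (15,125/11) (9,19) (2,157/9)]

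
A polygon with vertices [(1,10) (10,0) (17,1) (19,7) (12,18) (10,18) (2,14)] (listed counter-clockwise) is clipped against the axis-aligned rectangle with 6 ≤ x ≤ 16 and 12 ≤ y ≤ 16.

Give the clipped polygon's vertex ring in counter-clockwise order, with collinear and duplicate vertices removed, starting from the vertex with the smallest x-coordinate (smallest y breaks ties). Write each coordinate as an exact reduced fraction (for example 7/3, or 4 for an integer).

Clipped polygon: [(6,12) (174/11,12) (146/11,16) (6,16)]

1. After x ≥ 6: [(6,40/9) (10,0) (17,1) (19,7) (12,18) (10,18) (6,16)]
2. After x ≤ 16: [(6,40/9) (10,0) (16,6/7) (16,82/7) (12,18) (10,18) (6,16)]
3. After y ≥ 12: [(6,12) (174/11,12) (12,18) (10,18) (6,16)]
4. After y ≤ 16: [(6,12) (174/11,12) (146/11,16) (6,16) (6,16)]
5. Canonical ring: [(6,12) (174/11,12) (146/11,16) (6,16)]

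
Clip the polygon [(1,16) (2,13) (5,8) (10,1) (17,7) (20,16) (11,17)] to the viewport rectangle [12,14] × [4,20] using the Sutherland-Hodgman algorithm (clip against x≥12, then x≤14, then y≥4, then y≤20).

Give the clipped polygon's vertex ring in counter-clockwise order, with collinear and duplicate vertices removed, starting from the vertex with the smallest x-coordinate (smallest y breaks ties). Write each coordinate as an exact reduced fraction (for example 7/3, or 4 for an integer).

Clipped polygon: [(12,4) (27/2,4) (14,31/7) (14,50/3) (12,152/9)]

1. After x ≥ 12: [(12,19/7) (17,7) (20,16) (12,152/9)]
2. After x ≤ 14: [(12,19/7) (14,31/7) (14,50/3) (12,152/9)]
3. After y ≥ 4: [(12,4) (27/2,4) (14,31/7) (14,50/3) (12,152/9)]
4. After y ≤ 20: [(12,4) (27/2,4) (14,31/7) (14,50/3) (12,152/9)]
5. Canonical ring: [(12,4) (27/2,4) (14,31/7) (14,50/3) (12,152/9)]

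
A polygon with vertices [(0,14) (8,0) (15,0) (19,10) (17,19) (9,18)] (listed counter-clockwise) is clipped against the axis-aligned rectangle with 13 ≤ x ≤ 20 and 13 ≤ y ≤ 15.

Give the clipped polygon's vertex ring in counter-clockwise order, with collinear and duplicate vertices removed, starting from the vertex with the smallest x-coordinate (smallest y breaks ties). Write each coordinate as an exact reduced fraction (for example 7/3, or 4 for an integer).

Clipped polygon: [(13,13) (55/3,13) (161/9,15) (13,15)]

1. After x ≥ 13: [(13,0) (15,0) (19,10) (17,19) (13,37/2)]
2. After x ≤ 20: [(13,0) (15,0) (19,10) (17,19) (13,37/2)]
3. After y ≥ 13: [(13,13) (55/3,13) (17,19) (13,37/2)]
4. After y ≤ 15: [(13,15) (13,13) (55/3,13) (161/9,15)]
5. Canonical ring: [(13,13) (55/3,13) (161/9,15) (13,15)]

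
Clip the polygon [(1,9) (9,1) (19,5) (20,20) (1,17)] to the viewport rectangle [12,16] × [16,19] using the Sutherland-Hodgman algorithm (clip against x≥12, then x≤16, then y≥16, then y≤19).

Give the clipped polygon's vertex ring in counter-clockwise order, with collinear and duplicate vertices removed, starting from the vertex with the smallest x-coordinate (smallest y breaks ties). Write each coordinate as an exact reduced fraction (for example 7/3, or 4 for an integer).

Clipped polygon: [(12,16) (16,16) (16,19) (41/3,19) (12,356/19)]

1. After x ≥ 12: [(12,11/5) (19,5) (20,20) (12,356/19)]
2. After x ≤ 16: [(12,11/5) (16,19/5) (16,368/19) (12,356/19)]
3. After y ≥ 16: [(12,16) (16,16) (16,368/19) (12,356/19)]
4. After y ≤ 19: [(12,16) (16,16) (16,19) (41/3,19) (12,356/19)]
5. Canonical ring: [(12,16) (16,16) (16,19) (41/3,19) (12,356/19)]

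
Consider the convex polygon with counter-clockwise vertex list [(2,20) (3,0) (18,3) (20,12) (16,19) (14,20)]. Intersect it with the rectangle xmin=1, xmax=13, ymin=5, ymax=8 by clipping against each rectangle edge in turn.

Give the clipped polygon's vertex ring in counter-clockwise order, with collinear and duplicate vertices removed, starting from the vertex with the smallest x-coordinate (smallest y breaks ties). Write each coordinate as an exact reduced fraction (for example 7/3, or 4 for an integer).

1. After x ≥ 1: [(2,20) (3,0) (18,3) (20,12) (16,19) (14,20)]
2. After x ≤ 13: [(13,20) (2,20) (3,0) (13,2)]
3. After y ≥ 5: [(13,5) (13,20) (2,20) (11/4,5)]
4. After y ≤ 8: [(13,5) (13,8) (13/5,8) (11/4,5)]
5. Canonical ring: [(13/5,8) (11/4,5) (13,5) (13,8)]

Clipped polygon: [(13/5,8) (11/4,5) (13,5) (13,8)]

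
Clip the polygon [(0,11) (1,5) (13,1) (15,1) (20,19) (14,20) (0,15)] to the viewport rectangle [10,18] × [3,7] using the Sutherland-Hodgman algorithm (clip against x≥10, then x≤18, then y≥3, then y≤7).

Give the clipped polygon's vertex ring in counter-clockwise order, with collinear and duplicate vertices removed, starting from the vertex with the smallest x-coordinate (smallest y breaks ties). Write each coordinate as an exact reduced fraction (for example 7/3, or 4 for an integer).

Clipped polygon: [(10,3) (140/9,3) (50/3,7) (10,7)]

1. After x ≥ 10: [(10,2) (13,1) (15,1) (20,19) (14,20) (10,130/7)]
2. After x ≤ 18: [(10,2) (13,1) (15,1) (18,59/5) (18,58/3) (14,20) (10,130/7)]
3. After y ≥ 3: [(10,3) (140/9,3) (18,59/5) (18,58/3) (14,20) (10,130/7)]
4. After y ≤ 7: [(10,7) (10,3) (140/9,3) (50/3,7)]
5. Canonical ring: [(10,3) (140/9,3) (50/3,7) (10,7)]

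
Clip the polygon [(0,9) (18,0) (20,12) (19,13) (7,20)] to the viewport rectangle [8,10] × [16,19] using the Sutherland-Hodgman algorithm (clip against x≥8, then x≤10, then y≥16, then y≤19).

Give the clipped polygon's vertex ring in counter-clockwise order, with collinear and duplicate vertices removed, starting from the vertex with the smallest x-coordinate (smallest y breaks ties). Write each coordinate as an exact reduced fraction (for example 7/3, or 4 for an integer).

Clipped polygon: [(8,16) (10,16) (10,73/4) (61/7,19) (8,19)]

1. After x ≥ 8: [(8,5) (18,0) (20,12) (19,13) (8,233/12)]
2. After x ≤ 10: [(8,5) (10,4) (10,73/4) (8,233/12)]
3. After y ≥ 16: [(8,16) (10,16) (10,73/4) (8,233/12)]
4. After y ≤ 19: [(8,19) (8,16) (10,16) (10,73/4) (61/7,19)]
5. Canonical ring: [(8,16) (10,16) (10,73/4) (61/7,19) (8,19)]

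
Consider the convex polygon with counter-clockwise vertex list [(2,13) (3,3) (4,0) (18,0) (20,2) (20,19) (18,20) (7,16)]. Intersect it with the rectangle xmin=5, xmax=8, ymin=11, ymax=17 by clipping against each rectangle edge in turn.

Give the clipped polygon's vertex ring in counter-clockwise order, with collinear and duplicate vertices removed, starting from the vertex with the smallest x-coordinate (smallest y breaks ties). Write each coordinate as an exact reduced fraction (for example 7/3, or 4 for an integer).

Clipped polygon: [(5,11) (8,11) (8,180/11) (7,16) (5,74/5)]

1. After x ≥ 5: [(5,74/5) (5,0) (18,0) (20,2) (20,19) (18,20) (7,16)]
2. After x ≤ 8: [(5,74/5) (5,0) (8,0) (8,180/11) (7,16)]
3. After y ≥ 11: [(5,74/5) (5,11) (8,11) (8,180/11) (7,16)]
4. After y ≤ 17: [(5,74/5) (5,11) (8,11) (8,180/11) (7,16)]
5. Canonical ring: [(5,11) (8,11) (8,180/11) (7,16) (5,74/5)]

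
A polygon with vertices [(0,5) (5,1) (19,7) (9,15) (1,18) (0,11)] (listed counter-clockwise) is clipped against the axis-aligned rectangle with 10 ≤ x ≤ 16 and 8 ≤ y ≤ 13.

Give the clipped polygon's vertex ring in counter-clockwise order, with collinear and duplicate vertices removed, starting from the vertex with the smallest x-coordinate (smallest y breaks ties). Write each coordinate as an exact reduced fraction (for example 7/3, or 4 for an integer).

1. After x ≥ 10: [(10,22/7) (19,7) (10,71/5)]
2. After x ≤ 16: [(10,22/7) (16,40/7) (16,47/5) (10,71/5)]
3. After y ≥ 8: [(10,8) (16,8) (16,47/5) (10,71/5)]
4. After y ≤ 13: [(10,13) (10,8) (16,8) (16,47/5) (23/2,13)]
5. Canonical ring: [(10,8) (16,8) (16,47/5) (23/2,13) (10,13)]

Clipped polygon: [(10,8) (16,8) (16,47/5) (23/2,13) (10,13)]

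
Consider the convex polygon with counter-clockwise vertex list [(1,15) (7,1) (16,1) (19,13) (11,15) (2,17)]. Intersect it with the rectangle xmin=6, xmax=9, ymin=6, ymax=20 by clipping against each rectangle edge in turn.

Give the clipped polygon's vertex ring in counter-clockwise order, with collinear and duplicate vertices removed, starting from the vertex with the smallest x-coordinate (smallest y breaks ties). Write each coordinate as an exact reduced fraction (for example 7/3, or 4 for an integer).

Clipped polygon: [(6,6) (9,6) (9,139/9) (6,145/9)]

1. After x ≥ 6: [(6,10/3) (7,1) (16,1) (19,13) (11,15) (6,145/9)]
2. After x ≤ 9: [(6,10/3) (7,1) (9,1) (9,139/9) (6,145/9)]
3. After y ≥ 6: [(6,6) (9,6) (9,139/9) (6,145/9)]
4. After y ≤ 20: [(6,6) (9,6) (9,139/9) (6,145/9)]
5. Canonical ring: [(6,6) (9,6) (9,139/9) (6,145/9)]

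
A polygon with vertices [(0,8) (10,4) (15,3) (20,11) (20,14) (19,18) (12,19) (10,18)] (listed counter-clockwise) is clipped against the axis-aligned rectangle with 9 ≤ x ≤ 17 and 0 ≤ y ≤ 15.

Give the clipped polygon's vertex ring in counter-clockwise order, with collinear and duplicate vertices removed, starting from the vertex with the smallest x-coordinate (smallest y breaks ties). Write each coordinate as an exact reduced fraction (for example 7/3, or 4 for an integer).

1. After x ≥ 9: [(9,17) (9,22/5) (10,4) (15,3) (20,11) (20,14) (19,18) (12,19) (10,18)]
2. After x ≤ 17: [(9,17) (9,22/5) (10,4) (15,3) (17,31/5) (17,128/7) (12,19) (10,18)]
3. After y ≥ 0: [(9,17) (9,22/5) (10,4) (15,3) (17,31/5) (17,128/7) (12,19) (10,18)]
4. After y ≤ 15: [(9,15) (9,22/5) (10,4) (15,3) (17,31/5) (17,15)]
5. Canonical ring: [(9,22/5) (10,4) (15,3) (17,31/5) (17,15) (9,15)]

Clipped polygon: [(9,22/5) (10,4) (15,3) (17,31/5) (17,15) (9,15)]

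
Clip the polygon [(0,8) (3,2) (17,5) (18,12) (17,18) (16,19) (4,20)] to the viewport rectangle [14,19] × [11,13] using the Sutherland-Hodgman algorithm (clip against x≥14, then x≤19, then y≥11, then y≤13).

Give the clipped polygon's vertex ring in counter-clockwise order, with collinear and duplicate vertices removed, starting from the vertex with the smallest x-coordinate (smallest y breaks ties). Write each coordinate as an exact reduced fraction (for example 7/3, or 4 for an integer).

1. After x ≥ 14: [(14,61/14) (17,5) (18,12) (17,18) (16,19) (14,115/6)]
2. After x ≤ 19: [(14,61/14) (17,5) (18,12) (17,18) (16,19) (14,115/6)]
3. After y ≥ 11: [(14,11) (125/7,11) (18,12) (17,18) (16,19) (14,115/6)]
4. After y ≤ 13: [(14,13) (14,11) (125/7,11) (18,12) (107/6,13)]
5. Canonical ring: [(14,11) (125/7,11) (18,12) (107/6,13) (14,13)]

Clipped polygon: [(14,11) (125/7,11) (18,12) (107/6,13) (14,13)]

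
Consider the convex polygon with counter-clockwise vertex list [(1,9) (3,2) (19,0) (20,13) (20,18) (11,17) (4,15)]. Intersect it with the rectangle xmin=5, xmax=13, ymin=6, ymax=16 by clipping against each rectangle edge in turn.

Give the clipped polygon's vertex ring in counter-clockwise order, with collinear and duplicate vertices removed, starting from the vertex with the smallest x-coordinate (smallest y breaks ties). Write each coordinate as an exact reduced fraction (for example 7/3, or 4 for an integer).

1. After x ≥ 5: [(5,7/4) (19,0) (20,13) (20,18) (11,17) (5,107/7)]
2. After x ≤ 13: [(5,7/4) (13,3/4) (13,155/9) (11,17) (5,107/7)]
3. After y ≥ 6: [(5,6) (13,6) (13,155/9) (11,17) (5,107/7)]
4. After y ≤ 16: [(5,6) (13,6) (13,16) (15/2,16) (5,107/7)]
5. Canonical ring: [(5,6) (13,6) (13,16) (15/2,16) (5,107/7)]

Clipped polygon: [(5,6) (13,6) (13,16) (15/2,16) (5,107/7)]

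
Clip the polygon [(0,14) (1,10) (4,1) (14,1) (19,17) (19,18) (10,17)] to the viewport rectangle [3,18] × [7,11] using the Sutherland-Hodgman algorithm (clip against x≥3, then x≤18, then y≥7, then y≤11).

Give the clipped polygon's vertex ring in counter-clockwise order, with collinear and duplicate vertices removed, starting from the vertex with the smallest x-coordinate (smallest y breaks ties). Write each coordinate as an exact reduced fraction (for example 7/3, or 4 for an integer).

Clipped polygon: [(3,7) (127/8,7) (137/8,11) (3,11)]

1. After x ≥ 3: [(3,149/10) (3,4) (4,1) (14,1) (19,17) (19,18) (10,17)]
2. After x ≤ 18: [(3,149/10) (3,4) (4,1) (14,1) (18,69/5) (18,161/9) (10,17)]
3. After y ≥ 7: [(3,149/10) (3,7) (127/8,7) (18,69/5) (18,161/9) (10,17)]
4. After y ≤ 11: [(3,11) (3,7) (127/8,7) (137/8,11)]
5. Canonical ring: [(3,7) (127/8,7) (137/8,11) (3,11)]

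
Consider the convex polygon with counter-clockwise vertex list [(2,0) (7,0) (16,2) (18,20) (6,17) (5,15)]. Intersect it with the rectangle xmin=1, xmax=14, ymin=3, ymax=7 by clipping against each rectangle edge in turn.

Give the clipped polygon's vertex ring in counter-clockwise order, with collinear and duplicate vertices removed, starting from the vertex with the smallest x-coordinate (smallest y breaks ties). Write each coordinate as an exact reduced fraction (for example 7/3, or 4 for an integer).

Clipped polygon: [(13/5,3) (14,3) (14,7) (17/5,7)]

1. After x ≥ 1: [(2,0) (7,0) (16,2) (18,20) (6,17) (5,15)]
2. After x ≤ 14: [(2,0) (7,0) (14,14/9) (14,19) (6,17) (5,15)]
3. After y ≥ 3: [(13/5,3) (14,3) (14,19) (6,17) (5,15)]
4. After y ≤ 7: [(17/5,7) (13/5,3) (14,3) (14,7)]
5. Canonical ring: [(13/5,3) (14,3) (14,7) (17/5,7)]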